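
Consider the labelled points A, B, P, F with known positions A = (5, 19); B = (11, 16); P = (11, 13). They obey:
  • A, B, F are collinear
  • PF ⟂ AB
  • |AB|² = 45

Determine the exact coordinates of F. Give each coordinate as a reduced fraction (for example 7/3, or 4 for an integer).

F = (61/5, 77/5)

1. F_x = 61/5  [[A, B, F are collinear ⇒ 3x+6y-129=0] ∩ [PF ⟂ AB ⇒ 6x-3y-27=0]]
2. F_y = 77/5  [[A, B, F are collinear ⇒ 3x+6y-129=0] ∩ [PF ⟂ AB ⇒ 6x-3y-27=0]]
   so F = (61/5, 77/5)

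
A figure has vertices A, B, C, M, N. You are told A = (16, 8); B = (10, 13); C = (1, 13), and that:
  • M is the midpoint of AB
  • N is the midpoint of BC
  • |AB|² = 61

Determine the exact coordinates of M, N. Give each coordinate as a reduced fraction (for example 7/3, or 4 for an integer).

1. M_x = 13  [2·M = A+B = (16, 8)+(10, 13)]
2. M_y = 21/2  [2·M = A+B = (16, 8)+(10, 13)]
   so M = (13, 21/2)
3. N_x = 11/2  [2·N = B+C = (10, 13)+(1, 13)]
4. N_y = 13  [2·N = B+C = (10, 13)+(1, 13)]
   so N = (11/2, 13)

M = (13, 21/2)
N = (11/2, 13)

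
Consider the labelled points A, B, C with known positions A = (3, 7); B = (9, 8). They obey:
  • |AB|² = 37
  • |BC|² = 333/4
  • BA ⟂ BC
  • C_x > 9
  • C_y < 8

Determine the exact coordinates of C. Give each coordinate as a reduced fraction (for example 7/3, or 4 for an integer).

C = (21/2, -1)

1. C_x = 21/2  [[BA ⟂ BC ⇒ -6x-1y+62=0] ∩ [|C−(9, 8)|²=333/4]]
2. C_y = -1  [[BA ⟂ BC ⇒ -6x-1y+62=0] ∩ [|C−(9, 8)|²=333/4]]
   so C = (21/2, -1)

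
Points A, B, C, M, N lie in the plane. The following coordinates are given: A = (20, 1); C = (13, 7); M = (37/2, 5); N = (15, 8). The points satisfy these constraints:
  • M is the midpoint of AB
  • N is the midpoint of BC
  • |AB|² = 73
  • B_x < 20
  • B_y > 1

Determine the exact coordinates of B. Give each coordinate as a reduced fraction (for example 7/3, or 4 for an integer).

B = (17, 9)

1. B_x = 17  [B = 2·M−A = 2·(37/2, 5)−(20, 1)]
2. B_y = 9  [B = 2·M−A = 2·(37/2, 5)−(20, 1)]
   so B = (17, 9)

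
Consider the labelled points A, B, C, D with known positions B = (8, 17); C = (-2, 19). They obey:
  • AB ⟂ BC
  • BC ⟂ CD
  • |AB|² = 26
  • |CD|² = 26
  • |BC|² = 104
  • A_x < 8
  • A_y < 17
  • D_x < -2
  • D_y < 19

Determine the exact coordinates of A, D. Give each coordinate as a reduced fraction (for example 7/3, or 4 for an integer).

1. A_x = 7  [[AB ⟂ BC ⇒ 10x-2y-46=0] ∩ [|A−(8, 17)|²=26]]
2. A_y = 12  [[AB ⟂ BC ⇒ 10x-2y-46=0] ∩ [|A−(8, 17)|²=26]]
   so A = (7, 12)
3. D_x = -3  [[BC ⟂ CD ⇒ -10x+2y-58=0] ∩ [|D−(-2, 19)|²=26]]
4. D_y = 14  [[BC ⟂ CD ⇒ -10x+2y-58=0] ∩ [|D−(-2, 19)|²=26]]
   so D = (-3, 14)

A = (7, 12)
D = (-3, 14)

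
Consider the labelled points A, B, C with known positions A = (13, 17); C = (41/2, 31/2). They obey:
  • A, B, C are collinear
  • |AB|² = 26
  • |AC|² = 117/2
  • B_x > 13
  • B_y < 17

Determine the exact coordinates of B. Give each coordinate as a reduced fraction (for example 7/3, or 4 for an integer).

1. B_x = 18  [[A, B, C are collinear ⇒ -3/2x-15/2y+147=0] ∩ [|B−(13, 17)|²=26]]
2. B_y = 16  [[A, B, C are collinear ⇒ -3/2x-15/2y+147=0] ∩ [|B−(13, 17)|²=26]]
   so B = (18, 16)

B = (18, 16)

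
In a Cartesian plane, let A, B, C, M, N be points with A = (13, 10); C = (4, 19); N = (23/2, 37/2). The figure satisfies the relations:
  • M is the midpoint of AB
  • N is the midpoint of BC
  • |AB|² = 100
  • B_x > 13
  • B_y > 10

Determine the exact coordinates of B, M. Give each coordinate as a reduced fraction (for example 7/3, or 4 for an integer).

B = (19, 18)
M = (16, 14)

1. B_x = 19  [B = 2·N−C = 2·(23/2, 37/2)−(4, 19)]
2. B_y = 18  [B = 2·N−C = 2·(23/2, 37/2)−(4, 19)]
   so B = (19, 18)
3. M_x = 16  [2·M = A+B = (13, 10)+(19, 18)]
4. M_y = 14  [2·M = A+B = (13, 10)+(19, 18)]
   so M = (16, 14)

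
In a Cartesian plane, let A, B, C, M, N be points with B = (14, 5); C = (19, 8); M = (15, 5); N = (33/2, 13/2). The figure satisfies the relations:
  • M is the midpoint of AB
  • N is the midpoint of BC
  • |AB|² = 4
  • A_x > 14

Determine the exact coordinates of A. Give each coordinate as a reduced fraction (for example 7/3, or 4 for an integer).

A = (16, 5)

1. A_x = 16  [A = 2·M−B = 2·(15, 5)−(14, 5)]
2. A_y = 5  [A = 2·M−B = 2·(15, 5)−(14, 5)]
   so A = (16, 5)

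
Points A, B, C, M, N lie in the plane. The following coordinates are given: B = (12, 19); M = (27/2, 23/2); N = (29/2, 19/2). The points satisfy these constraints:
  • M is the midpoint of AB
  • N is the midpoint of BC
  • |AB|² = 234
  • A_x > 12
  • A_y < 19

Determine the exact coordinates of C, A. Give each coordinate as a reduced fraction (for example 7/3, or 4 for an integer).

C = (17, 0)
A = (15, 4)

1. A_x = 15  [A = 2·M−B = 2·(27/2, 23/2)−(12, 19)]
2. A_y = 4  [A = 2·M−B = 2·(27/2, 23/2)−(12, 19)]
   so A = (15, 4)
3. C_x = 17  [C = 2·N−B = 2·(29/2, 19/2)−(12, 19)]
4. C_y = 0  [C = 2·N−B = 2·(29/2, 19/2)−(12, 19)]
   so C = (17, 0)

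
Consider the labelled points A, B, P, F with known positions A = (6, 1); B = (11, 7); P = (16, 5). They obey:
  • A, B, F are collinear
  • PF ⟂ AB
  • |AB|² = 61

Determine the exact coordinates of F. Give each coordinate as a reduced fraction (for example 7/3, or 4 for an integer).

F = (736/61, 505/61)

1. F_x = 736/61  [[A, B, F are collinear ⇒ -6x+5y+31=0] ∩ [PF ⟂ AB ⇒ 5x+6y-110=0]]
2. F_y = 505/61  [[A, B, F are collinear ⇒ -6x+5y+31=0] ∩ [PF ⟂ AB ⇒ 5x+6y-110=0]]
   so F = (736/61, 505/61)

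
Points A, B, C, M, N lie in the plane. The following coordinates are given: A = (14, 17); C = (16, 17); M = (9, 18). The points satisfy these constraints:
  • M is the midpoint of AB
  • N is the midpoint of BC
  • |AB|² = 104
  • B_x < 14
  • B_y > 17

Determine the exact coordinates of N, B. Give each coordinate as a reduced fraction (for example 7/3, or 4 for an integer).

N = (10, 18)
B = (4, 19)

1. B_x = 4  [B = 2·M−A = 2·(9, 18)−(14, 17)]
2. B_y = 19  [B = 2·M−A = 2·(9, 18)−(14, 17)]
   so B = (4, 19)
3. N_x = 10  [2·N = B+C = (4, 19)+(16, 17)]
4. N_y = 18  [2·N = B+C = (4, 19)+(16, 17)]
   so N = (10, 18)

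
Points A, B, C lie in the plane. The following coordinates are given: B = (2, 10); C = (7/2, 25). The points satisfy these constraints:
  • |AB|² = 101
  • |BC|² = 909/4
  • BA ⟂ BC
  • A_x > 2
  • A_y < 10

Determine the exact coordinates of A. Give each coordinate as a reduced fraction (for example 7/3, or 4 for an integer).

1. A_x = 12  [[BA ⟂ BC ⇒ 3/2x+15y-153=0] ∩ [|A−(2, 10)|²=101]]
2. A_y = 9  [[BA ⟂ BC ⇒ 3/2x+15y-153=0] ∩ [|A−(2, 10)|²=101]]
   so A = (12, 9)

A = (12, 9)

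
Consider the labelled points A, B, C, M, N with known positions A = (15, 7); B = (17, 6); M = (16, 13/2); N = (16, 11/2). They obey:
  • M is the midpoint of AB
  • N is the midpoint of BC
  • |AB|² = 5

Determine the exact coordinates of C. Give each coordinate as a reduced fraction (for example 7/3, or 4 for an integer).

1. C_x = 15  [C = 2·N−B = 2·(16, 11/2)−(17, 6)]
2. C_y = 5  [C = 2·N−B = 2·(16, 11/2)−(17, 6)]
   so C = (15, 5)

C = (15, 5)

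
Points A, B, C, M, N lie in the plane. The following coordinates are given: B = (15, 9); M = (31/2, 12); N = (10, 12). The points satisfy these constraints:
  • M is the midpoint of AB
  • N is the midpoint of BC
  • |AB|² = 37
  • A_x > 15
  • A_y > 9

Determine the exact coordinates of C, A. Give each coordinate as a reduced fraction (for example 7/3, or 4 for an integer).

1. A_x = 16  [A = 2·M−B = 2·(31/2, 12)−(15, 9)]
2. A_y = 15  [A = 2·M−B = 2·(31/2, 12)−(15, 9)]
   so A = (16, 15)
3. C_x = 5  [C = 2·N−B = 2·(10, 12)−(15, 9)]
4. C_y = 15  [C = 2·N−B = 2·(10, 12)−(15, 9)]
   so C = (5, 15)

C = (5, 15)
A = (16, 15)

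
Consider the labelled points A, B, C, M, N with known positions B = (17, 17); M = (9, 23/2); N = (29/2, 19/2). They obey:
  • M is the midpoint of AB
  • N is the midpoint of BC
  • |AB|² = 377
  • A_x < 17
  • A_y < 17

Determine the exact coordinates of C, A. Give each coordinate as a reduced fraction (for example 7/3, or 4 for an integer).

C = (12, 2)
A = (1, 6)

1. A_x = 1  [A = 2·M−B = 2·(9, 23/2)−(17, 17)]
2. A_y = 6  [A = 2·M−B = 2·(9, 23/2)−(17, 17)]
   so A = (1, 6)
3. C_x = 12  [C = 2·N−B = 2·(29/2, 19/2)−(17, 17)]
4. C_y = 2  [C = 2·N−B = 2·(29/2, 19/2)−(17, 17)]
   so C = (12, 2)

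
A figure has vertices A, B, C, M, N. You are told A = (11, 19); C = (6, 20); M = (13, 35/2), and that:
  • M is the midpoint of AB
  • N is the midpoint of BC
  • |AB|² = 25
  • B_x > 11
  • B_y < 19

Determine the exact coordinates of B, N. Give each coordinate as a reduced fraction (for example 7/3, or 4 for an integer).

B = (15, 16)
N = (21/2, 18)

1. B_x = 15  [B = 2·M−A = 2·(13, 35/2)−(11, 19)]
2. B_y = 16  [B = 2·M−A = 2·(13, 35/2)−(11, 19)]
   so B = (15, 16)
3. N_x = 21/2  [2·N = B+C = (15, 16)+(6, 20)]
4. N_y = 18  [2·N = B+C = (15, 16)+(6, 20)]
   so N = (21/2, 18)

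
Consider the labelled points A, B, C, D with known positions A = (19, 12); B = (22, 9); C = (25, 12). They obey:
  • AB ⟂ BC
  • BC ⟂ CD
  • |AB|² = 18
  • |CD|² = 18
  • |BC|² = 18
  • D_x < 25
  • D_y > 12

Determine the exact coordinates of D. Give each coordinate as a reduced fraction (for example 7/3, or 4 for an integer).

D = (22, 15)

1. D_x = 22  [[BC ⟂ CD ⇒ 3x+3y-111=0] ∩ [|D−(25, 12)|²=18]]
2. D_y = 15  [[BC ⟂ CD ⇒ 3x+3y-111=0] ∩ [|D−(25, 12)|²=18]]
   so D = (22, 15)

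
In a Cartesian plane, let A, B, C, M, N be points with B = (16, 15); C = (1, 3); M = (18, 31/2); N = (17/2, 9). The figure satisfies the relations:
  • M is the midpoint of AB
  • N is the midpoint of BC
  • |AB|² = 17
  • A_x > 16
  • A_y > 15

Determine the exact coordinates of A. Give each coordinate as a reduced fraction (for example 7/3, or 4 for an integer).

1. A_x = 20  [A = 2·M−B = 2·(18, 31/2)−(16, 15)]
2. A_y = 16  [A = 2·M−B = 2·(18, 31/2)−(16, 15)]
   so A = (20, 16)

A = (20, 16)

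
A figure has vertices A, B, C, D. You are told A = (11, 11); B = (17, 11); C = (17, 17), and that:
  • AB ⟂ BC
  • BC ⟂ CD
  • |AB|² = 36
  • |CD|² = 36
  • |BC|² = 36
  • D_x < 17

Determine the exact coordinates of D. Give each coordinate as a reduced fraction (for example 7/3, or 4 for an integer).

1. D_x = 11  [[BC ⟂ CD ⇒ 6y-102=0] ∩ [|D−(17, 17)|²=36]]
2. D_y = 17  [[BC ⟂ CD ⇒ 6y-102=0] ∩ [|D−(17, 17)|²=36]]
   so D = (11, 17)

D = (11, 17)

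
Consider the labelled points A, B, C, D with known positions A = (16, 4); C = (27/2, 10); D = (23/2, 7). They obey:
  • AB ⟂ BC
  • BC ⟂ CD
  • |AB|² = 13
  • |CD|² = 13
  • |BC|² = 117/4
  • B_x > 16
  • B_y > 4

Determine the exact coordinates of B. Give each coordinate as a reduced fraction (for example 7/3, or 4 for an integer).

B = (18, 7)

1. B_x = 18  [[BC ⟂ CD ⇒ 2x+3y-57=0] ∩ [|B−(16, 4)|²=13]]
2. B_y = 7  [[BC ⟂ CD ⇒ 2x+3y-57=0] ∩ [|B−(16, 4)|²=13]]
   so B = (18, 7)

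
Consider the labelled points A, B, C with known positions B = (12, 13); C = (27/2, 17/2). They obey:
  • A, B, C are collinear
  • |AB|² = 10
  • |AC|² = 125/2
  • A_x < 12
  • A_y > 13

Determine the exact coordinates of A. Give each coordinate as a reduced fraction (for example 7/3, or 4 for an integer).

1. A_x = 11  [[A, B, C are collinear ⇒ 9/2x+3/2y-147/2=0] ∩ [|A−(12, 13)|²=10]]
2. A_y = 16  [[A, B, C are collinear ⇒ 9/2x+3/2y-147/2=0] ∩ [|A−(12, 13)|²=10]]
   so A = (11, 16)

A = (11, 16)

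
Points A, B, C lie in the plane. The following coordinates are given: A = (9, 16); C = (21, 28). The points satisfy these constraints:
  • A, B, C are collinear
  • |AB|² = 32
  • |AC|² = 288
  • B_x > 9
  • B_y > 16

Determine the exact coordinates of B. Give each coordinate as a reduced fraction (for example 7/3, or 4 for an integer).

1. B_x = 13  [[A, B, C are collinear ⇒ 12x-12y+84=0] ∩ [|B−(9, 16)|²=32]]
2. B_y = 20  [[A, B, C are collinear ⇒ 12x-12y+84=0] ∩ [|B−(9, 16)|²=32]]
   so B = (13, 20)

B = (13, 20)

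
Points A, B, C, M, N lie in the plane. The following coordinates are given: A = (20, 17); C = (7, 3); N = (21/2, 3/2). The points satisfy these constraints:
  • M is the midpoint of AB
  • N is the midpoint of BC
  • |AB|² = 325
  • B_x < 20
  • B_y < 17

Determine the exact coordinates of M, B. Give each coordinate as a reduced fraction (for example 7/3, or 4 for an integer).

1. B_x = 14  [B = 2·N−C = 2·(21/2, 3/2)−(7, 3)]
2. B_y = 0  [B = 2·N−C = 2·(21/2, 3/2)−(7, 3)]
   so B = (14, 0)
3. M_x = 17  [2·M = A+B = (20, 17)+(14, 0)]
4. M_y = 17/2  [2·M = A+B = (20, 17)+(14, 0)]
   so M = (17, 17/2)

M = (17, 17/2)
B = (14, 0)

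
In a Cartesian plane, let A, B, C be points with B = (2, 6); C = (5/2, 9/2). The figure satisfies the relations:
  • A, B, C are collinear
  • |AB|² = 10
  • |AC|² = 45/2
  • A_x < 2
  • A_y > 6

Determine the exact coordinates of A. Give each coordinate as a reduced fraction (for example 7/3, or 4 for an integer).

1. A_x = 1  [[A, B, C are collinear ⇒ 3/2x+1/2y-6=0] ∩ [|A−(2, 6)|²=10]]
2. A_y = 9  [[A, B, C are collinear ⇒ 3/2x+1/2y-6=0] ∩ [|A−(2, 6)|²=10]]
   so A = (1, 9)

A = (1, 9)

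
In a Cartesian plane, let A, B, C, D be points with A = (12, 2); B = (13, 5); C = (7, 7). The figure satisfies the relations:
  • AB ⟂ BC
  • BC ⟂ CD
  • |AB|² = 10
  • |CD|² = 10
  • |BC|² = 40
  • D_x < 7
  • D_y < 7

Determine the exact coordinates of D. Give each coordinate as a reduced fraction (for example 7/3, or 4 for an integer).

D = (6, 4)

1. D_x = 6  [[BC ⟂ CD ⇒ -6x+2y+28=0] ∩ [|D−(7, 7)|²=10]]
2. D_y = 4  [[BC ⟂ CD ⇒ -6x+2y+28=0] ∩ [|D−(7, 7)|²=10]]
   so D = (6, 4)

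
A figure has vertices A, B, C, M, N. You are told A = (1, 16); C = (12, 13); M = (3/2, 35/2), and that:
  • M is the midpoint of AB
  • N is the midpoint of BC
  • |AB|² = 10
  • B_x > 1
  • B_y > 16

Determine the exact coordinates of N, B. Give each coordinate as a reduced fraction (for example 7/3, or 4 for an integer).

1. B_x = 2  [B = 2·M−A = 2·(3/2, 35/2)−(1, 16)]
2. B_y = 19  [B = 2·M−A = 2·(3/2, 35/2)−(1, 16)]
   so B = (2, 19)
3. N_x = 7  [2·N = B+C = (2, 19)+(12, 13)]
4. N_y = 16  [2·N = B+C = (2, 19)+(12, 13)]
   so N = (7, 16)

N = (7, 16)
B = (2, 19)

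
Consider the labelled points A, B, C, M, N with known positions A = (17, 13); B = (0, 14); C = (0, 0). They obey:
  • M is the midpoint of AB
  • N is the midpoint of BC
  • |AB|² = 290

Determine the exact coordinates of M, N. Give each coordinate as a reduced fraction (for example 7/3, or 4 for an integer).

1. M_x = 17/2  [2·M = A+B = (17, 13)+(0, 14)]
2. M_y = 27/2  [2·M = A+B = (17, 13)+(0, 14)]
   so M = (17/2, 27/2)
3. N_x = 0  [2·N = B+C = (0, 14)+(0, 0)]
4. N_y = 7  [2·N = B+C = (0, 14)+(0, 0)]
   so N = (0, 7)

M = (17/2, 27/2)
N = (0, 7)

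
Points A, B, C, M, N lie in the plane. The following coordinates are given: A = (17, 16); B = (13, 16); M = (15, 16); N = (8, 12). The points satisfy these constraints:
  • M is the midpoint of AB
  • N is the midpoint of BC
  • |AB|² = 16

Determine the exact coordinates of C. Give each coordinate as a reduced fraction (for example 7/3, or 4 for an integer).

1. C_x = 3  [C = 2·N−B = 2·(8, 12)−(13, 16)]
2. C_y = 8  [C = 2·N−B = 2·(8, 12)−(13, 16)]
   so C = (3, 8)

C = (3, 8)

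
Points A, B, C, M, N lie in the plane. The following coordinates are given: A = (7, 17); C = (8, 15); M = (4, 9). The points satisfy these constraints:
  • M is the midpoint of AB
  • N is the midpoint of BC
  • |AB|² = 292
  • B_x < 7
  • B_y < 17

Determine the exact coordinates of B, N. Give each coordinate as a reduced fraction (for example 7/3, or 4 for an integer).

B = (1, 1)
N = (9/2, 8)

1. B_x = 1  [B = 2·M−A = 2·(4, 9)−(7, 17)]
2. B_y = 1  [B = 2·M−A = 2·(4, 9)−(7, 17)]
   so B = (1, 1)
3. N_x = 9/2  [2·N = B+C = (1, 1)+(8, 15)]
4. N_y = 8  [2·N = B+C = (1, 1)+(8, 15)]
   so N = (9/2, 8)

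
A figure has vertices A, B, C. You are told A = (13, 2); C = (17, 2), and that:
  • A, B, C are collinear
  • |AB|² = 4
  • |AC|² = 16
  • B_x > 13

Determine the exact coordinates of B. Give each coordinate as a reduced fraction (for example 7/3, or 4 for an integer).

1. B_x = 15  [[A, B, C are collinear ⇒ -4y+8=0] ∩ [|B−(13, 2)|²=4]]
2. B_y = 2  [[A, B, C are collinear ⇒ -4y+8=0] ∩ [|B−(13, 2)|²=4]]
   so B = (15, 2)

B = (15, 2)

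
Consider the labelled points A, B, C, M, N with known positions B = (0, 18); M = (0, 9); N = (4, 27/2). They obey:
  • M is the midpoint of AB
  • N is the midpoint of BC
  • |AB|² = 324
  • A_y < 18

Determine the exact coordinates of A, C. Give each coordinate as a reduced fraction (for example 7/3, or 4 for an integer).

1. A_x = 0  [A = 2·M−B = 2·(0, 9)−(0, 18)]
2. A_y = 0  [A = 2·M−B = 2·(0, 9)−(0, 18)]
   so A = (0, 0)
3. C_x = 8  [C = 2·N−B = 2·(4, 27/2)−(0, 18)]
4. C_y = 9  [C = 2·N−B = 2·(4, 27/2)−(0, 18)]
   so C = (8, 9)

A = (0, 0)
C = (8, 9)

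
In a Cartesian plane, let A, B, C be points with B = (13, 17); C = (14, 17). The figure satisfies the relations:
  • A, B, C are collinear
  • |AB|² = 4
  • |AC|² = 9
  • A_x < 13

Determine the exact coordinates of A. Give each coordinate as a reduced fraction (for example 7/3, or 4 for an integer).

A = (11, 17)

1. A_x = 11  [[A, B, C are collinear ⇒ 1y-17=0] ∩ [|A−(13, 17)|²=4]]
2. A_y = 17  [[A, B, C are collinear ⇒ 1y-17=0] ∩ [|A−(13, 17)|²=4]]
   so A = (11, 17)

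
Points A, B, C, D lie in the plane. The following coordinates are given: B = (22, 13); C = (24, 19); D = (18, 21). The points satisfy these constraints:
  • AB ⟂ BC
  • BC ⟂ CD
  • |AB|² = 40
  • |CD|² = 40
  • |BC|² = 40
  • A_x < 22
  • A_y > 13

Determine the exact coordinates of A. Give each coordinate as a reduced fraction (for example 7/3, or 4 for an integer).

1. A_x = 16  [[AB ⟂ BC ⇒ -2x-6y+122=0] ∩ [|A−(22, 13)|²=40]]
2. A_y = 15  [[AB ⟂ BC ⇒ -2x-6y+122=0] ∩ [|A−(22, 13)|²=40]]
   so A = (16, 15)

A = (16, 15)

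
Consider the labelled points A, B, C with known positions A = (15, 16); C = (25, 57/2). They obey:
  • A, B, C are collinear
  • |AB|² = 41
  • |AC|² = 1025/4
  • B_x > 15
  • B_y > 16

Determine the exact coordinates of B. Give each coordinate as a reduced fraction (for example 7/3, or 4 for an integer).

1. B_x = 19  [[A, B, C are collinear ⇒ 25/2x-10y-55/2=0] ∩ [|B−(15, 16)|²=41]]
2. B_y = 21  [[A, B, C are collinear ⇒ 25/2x-10y-55/2=0] ∩ [|B−(15, 16)|²=41]]
   so B = (19, 21)

B = (19, 21)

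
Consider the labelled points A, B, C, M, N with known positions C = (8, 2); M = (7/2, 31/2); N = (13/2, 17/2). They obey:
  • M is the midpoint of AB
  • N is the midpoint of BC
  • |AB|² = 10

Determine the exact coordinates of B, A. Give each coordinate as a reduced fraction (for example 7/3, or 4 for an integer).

1. B_x = 5  [B = 2·N−C = 2·(13/2, 17/2)−(8, 2)]
2. B_y = 15  [B = 2·N−C = 2·(13/2, 17/2)−(8, 2)]
   so B = (5, 15)
3. A_x = 2  [A = 2·M−B = 2·(7/2, 31/2)−(5, 15)]
4. A_y = 16  [A = 2·M−B = 2·(7/2, 31/2)−(5, 15)]
   so A = (2, 16)

B = (5, 15)
A = (2, 16)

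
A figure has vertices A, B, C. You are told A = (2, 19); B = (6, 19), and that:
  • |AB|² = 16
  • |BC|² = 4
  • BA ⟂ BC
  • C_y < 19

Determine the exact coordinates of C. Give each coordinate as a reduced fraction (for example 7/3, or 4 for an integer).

1. C_x = 6  [[BA ⟂ BC ⇒ -4x+24=0] ∩ [|C−(6, 19)|²=4]]
2. C_y = 17  [[BA ⟂ BC ⇒ -4x+24=0] ∩ [|C−(6, 19)|²=4]]
   so C = (6, 17)

C = (6, 17)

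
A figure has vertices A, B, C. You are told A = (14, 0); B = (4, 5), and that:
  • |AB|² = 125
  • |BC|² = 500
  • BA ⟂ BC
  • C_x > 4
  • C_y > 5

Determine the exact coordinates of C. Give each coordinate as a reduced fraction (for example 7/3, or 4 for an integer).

1. C_x = 14  [[BA ⟂ BC ⇒ 10x-5y-15=0] ∩ [|C−(4, 5)|²=500]]
2. C_y = 25  [[BA ⟂ BC ⇒ 10x-5y-15=0] ∩ [|C−(4, 5)|²=500]]
   so C = (14, 25)

C = (14, 25)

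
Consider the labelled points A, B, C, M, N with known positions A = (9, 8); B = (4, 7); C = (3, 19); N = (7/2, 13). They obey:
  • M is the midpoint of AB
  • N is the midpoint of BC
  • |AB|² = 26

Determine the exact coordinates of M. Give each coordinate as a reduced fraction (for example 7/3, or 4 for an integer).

1. M_x = 13/2  [2·M = A+B = (9, 8)+(4, 7)]
2. M_y = 15/2  [2·M = A+B = (9, 8)+(4, 7)]
   so M = (13/2, 15/2)

M = (13/2, 15/2)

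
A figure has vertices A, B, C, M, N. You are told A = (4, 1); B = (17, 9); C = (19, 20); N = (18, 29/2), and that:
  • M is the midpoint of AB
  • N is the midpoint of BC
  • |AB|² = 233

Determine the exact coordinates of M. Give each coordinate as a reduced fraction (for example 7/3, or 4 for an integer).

1. M_x = 21/2  [2·M = A+B = (4, 1)+(17, 9)]
2. M_y = 5  [2·M = A+B = (4, 1)+(17, 9)]
   so M = (21/2, 5)

M = (21/2, 5)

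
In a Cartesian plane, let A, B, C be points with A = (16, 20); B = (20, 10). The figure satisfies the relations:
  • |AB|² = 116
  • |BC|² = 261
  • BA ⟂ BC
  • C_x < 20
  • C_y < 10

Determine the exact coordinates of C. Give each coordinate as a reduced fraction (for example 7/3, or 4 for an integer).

1. C_x = 5  [[BA ⟂ BC ⇒ -4x+10y-20=0] ∩ [|C−(20, 10)|²=261]]
2. C_y = 4  [[BA ⟂ BC ⇒ -4x+10y-20=0] ∩ [|C−(20, 10)|²=261]]
   so C = (5, 4)

C = (5, 4)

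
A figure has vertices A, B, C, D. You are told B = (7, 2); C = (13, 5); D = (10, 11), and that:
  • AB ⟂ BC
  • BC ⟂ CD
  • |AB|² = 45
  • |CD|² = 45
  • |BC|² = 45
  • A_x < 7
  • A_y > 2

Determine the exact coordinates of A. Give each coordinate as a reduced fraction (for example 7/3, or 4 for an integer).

1. A_x = 4  [[AB ⟂ BC ⇒ -6x-3y+48=0] ∩ [|A−(7, 2)|²=45]]
2. A_y = 8  [[AB ⟂ BC ⇒ -6x-3y+48=0] ∩ [|A−(7, 2)|²=45]]
   so A = (4, 8)

A = (4, 8)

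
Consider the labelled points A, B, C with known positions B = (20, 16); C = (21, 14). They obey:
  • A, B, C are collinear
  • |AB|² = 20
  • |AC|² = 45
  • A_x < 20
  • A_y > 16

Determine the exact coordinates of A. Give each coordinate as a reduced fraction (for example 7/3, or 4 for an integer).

A = (18, 20)

1. A_x = 18  [[A, B, C are collinear ⇒ 2x+1y-56=0] ∩ [|A−(20, 16)|²=20]]
2. A_y = 20  [[A, B, C are collinear ⇒ 2x+1y-56=0] ∩ [|A−(20, 16)|²=20]]
   so A = (18, 20)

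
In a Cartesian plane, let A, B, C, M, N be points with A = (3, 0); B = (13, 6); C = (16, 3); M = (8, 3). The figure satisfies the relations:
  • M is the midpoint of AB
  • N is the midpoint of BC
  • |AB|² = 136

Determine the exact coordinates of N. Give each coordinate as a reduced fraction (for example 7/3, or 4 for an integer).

N = (29/2, 9/2)

1. N_x = 29/2  [2·N = B+C = (13, 6)+(16, 3)]
2. N_y = 9/2  [2·N = B+C = (13, 6)+(16, 3)]
   so N = (29/2, 9/2)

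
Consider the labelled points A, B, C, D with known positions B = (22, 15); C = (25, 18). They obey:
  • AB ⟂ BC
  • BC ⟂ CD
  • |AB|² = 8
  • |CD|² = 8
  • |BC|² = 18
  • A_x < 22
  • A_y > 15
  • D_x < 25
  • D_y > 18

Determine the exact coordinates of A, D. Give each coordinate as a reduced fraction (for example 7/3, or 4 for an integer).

1. A_x = 20  [[AB ⟂ BC ⇒ -3x-3y+111=0] ∩ [|A−(22, 15)|²=8]]
2. A_y = 17  [[AB ⟂ BC ⇒ -3x-3y+111=0] ∩ [|A−(22, 15)|²=8]]
   so A = (20, 17)
3. D_x = 23  [[BC ⟂ CD ⇒ 3x+3y-129=0] ∩ [|D−(25, 18)|²=8]]
4. D_y = 20  [[BC ⟂ CD ⇒ 3x+3y-129=0] ∩ [|D−(25, 18)|²=8]]
   so D = (23, 20)

A = (20, 17)
D = (23, 20)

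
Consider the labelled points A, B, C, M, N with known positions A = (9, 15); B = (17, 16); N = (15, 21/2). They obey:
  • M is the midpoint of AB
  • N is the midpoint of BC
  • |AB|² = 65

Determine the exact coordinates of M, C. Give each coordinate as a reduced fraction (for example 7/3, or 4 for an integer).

1. M_x = 13  [2·M = A+B = (9, 15)+(17, 16)]
2. M_y = 31/2  [2·M = A+B = (9, 15)+(17, 16)]
   so M = (13, 31/2)
3. C_x = 13  [C = 2·N−B = 2·(15, 21/2)−(17, 16)]
4. C_y = 5  [C = 2·N−B = 2·(15, 21/2)−(17, 16)]
   so C = (13, 5)

M = (13, 31/2)
C = (13, 5)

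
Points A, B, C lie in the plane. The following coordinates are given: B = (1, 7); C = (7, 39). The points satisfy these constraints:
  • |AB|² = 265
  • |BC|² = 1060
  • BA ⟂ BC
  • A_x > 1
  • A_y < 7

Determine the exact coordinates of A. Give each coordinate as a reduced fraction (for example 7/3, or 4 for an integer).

1. A_x = 17  [[BA ⟂ BC ⇒ 6x+32y-230=0] ∩ [|A−(1, 7)|²=265]]
2. A_y = 4  [[BA ⟂ BC ⇒ 6x+32y-230=0] ∩ [|A−(1, 7)|²=265]]
   so A = (17, 4)

A = (17, 4)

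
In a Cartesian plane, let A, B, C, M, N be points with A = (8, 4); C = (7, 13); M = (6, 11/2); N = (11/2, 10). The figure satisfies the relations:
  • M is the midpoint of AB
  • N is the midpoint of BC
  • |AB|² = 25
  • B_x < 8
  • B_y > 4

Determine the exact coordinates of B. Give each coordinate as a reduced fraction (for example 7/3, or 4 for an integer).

1. B_x = 4  [B = 2·M−A = 2·(6, 11/2)−(8, 4)]
2. B_y = 7  [B = 2·M−A = 2·(6, 11/2)−(8, 4)]
   so B = (4, 7)

B = (4, 7)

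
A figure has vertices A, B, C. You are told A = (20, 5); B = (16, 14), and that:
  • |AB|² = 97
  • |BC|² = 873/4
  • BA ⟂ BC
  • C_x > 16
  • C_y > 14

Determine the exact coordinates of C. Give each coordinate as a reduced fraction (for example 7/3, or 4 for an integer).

C = (59/2, 20)

1. C_x = 59/2  [[BA ⟂ BC ⇒ 4x-9y+62=0] ∩ [|C−(16, 14)|²=873/4]]
2. C_y = 20  [[BA ⟂ BC ⇒ 4x-9y+62=0] ∩ [|C−(16, 14)|²=873/4]]
   so C = (59/2, 20)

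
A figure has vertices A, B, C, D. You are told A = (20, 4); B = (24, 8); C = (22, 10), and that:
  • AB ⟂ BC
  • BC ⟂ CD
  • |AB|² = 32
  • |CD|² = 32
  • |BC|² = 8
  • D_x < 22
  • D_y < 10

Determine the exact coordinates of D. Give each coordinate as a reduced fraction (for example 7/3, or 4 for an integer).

1. D_x = 18  [[BC ⟂ CD ⇒ -2x+2y+24=0] ∩ [|D−(22, 10)|²=32]]
2. D_y = 6  [[BC ⟂ CD ⇒ -2x+2y+24=0] ∩ [|D−(22, 10)|²=32]]
   so D = (18, 6)

D = (18, 6)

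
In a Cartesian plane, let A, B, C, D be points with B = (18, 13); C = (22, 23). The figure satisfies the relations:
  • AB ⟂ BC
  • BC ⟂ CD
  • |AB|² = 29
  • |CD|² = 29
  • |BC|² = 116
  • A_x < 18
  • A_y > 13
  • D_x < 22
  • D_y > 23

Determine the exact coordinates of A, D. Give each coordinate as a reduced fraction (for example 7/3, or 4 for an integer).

A = (13, 15)
D = (17, 25)

1. A_x = 13  [[AB ⟂ BC ⇒ -4x-10y+202=0] ∩ [|A−(18, 13)|²=29]]
2. A_y = 15  [[AB ⟂ BC ⇒ -4x-10y+202=0] ∩ [|A−(18, 13)|²=29]]
   so A = (13, 15)
3. D_x = 17  [[BC ⟂ CD ⇒ 4x+10y-318=0] ∩ [|D−(22, 23)|²=29]]
4. D_y = 25  [[BC ⟂ CD ⇒ 4x+10y-318=0] ∩ [|D−(22, 23)|²=29]]
   so D = (17, 25)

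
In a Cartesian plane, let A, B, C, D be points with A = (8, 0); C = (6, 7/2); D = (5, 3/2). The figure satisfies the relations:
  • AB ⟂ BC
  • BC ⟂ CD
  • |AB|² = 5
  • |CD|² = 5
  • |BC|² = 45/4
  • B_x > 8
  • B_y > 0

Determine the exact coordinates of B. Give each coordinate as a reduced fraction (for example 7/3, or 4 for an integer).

1. B_x = 9  [[BC ⟂ CD ⇒ 1x+2y-13=0] ∩ [|B−(8, 0)|²=5]]
2. B_y = 2  [[BC ⟂ CD ⇒ 1x+2y-13=0] ∩ [|B−(8, 0)|²=5]]
   so B = (9, 2)

B = (9, 2)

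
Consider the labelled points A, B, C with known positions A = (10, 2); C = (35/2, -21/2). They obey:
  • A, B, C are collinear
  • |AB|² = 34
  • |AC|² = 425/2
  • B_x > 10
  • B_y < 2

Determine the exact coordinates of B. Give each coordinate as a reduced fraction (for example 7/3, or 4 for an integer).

B = (13, -3)

1. B_x = 13  [[A, B, C are collinear ⇒ -25/2x-15/2y+140=0] ∩ [|B−(10, 2)|²=34]]
2. B_y = -3  [[A, B, C are collinear ⇒ -25/2x-15/2y+140=0] ∩ [|B−(10, 2)|²=34]]
   so B = (13, -3)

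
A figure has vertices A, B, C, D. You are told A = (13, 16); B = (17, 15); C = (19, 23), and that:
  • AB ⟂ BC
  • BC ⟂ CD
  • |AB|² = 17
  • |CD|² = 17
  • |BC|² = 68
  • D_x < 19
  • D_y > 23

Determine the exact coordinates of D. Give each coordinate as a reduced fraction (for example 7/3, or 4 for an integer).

D = (15, 24)

1. D_x = 15  [[BC ⟂ CD ⇒ 2x+8y-222=0] ∩ [|D−(19, 23)|²=17]]
2. D_y = 24  [[BC ⟂ CD ⇒ 2x+8y-222=0] ∩ [|D−(19, 23)|²=17]]
   so D = (15, 24)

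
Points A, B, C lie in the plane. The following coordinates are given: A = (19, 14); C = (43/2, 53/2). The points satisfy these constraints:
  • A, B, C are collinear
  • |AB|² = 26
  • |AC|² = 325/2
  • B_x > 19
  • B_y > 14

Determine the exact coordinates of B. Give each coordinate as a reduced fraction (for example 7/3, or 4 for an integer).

B = (20, 19)

1. B_x = 20  [[A, B, C are collinear ⇒ 25/2x-5/2y-405/2=0] ∩ [|B−(19, 14)|²=26]]
2. B_y = 19  [[A, B, C are collinear ⇒ 25/2x-5/2y-405/2=0] ∩ [|B−(19, 14)|²=26]]
   so B = (20, 19)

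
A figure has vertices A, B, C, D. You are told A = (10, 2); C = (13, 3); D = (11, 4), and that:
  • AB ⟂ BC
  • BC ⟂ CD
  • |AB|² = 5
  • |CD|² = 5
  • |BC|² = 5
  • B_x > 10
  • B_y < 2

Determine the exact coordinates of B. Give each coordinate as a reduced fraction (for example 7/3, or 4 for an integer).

1. B_x = 12  [[BC ⟂ CD ⇒ 2x-1y-23=0] ∩ [|B−(10, 2)|²=5]]
2. B_y = 1  [[BC ⟂ CD ⇒ 2x-1y-23=0] ∩ [|B−(10, 2)|²=5]]
   so B = (12, 1)

B = (12, 1)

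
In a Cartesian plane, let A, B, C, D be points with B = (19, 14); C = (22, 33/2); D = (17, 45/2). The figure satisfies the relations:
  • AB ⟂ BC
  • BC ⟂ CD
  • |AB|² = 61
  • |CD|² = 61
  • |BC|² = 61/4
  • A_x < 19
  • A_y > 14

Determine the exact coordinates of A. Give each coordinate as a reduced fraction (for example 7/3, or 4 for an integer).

A = (14, 20)

1. A_x = 14  [[AB ⟂ BC ⇒ -3x-5/2y+92=0] ∩ [|A−(19, 14)|²=61]]
2. A_y = 20  [[AB ⟂ BC ⇒ -3x-5/2y+92=0] ∩ [|A−(19, 14)|²=61]]
   so A = (14, 20)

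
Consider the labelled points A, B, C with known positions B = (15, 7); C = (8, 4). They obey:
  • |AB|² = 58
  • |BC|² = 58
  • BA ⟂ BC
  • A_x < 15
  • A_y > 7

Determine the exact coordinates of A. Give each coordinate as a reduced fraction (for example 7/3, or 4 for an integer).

1. A_x = 12  [[BA ⟂ BC ⇒ -7x-3y+126=0] ∩ [|A−(15, 7)|²=58]]
2. A_y = 14  [[BA ⟂ BC ⇒ -7x-3y+126=0] ∩ [|A−(15, 7)|²=58]]
   so A = (12, 14)

A = (12, 14)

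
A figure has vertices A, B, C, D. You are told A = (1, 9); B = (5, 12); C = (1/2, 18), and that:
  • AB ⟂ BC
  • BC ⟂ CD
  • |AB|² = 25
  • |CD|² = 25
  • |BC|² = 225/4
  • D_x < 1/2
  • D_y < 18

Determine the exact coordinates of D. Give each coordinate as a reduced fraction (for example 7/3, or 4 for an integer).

D = (-7/2, 15)

1. D_x = -7/2  [[BC ⟂ CD ⇒ -9/2x+6y-423/4=0] ∩ [|D−(1/2, 18)|²=25]]
2. D_y = 15  [[BC ⟂ CD ⇒ -9/2x+6y-423/4=0] ∩ [|D−(1/2, 18)|²=25]]
   so D = (-7/2, 15)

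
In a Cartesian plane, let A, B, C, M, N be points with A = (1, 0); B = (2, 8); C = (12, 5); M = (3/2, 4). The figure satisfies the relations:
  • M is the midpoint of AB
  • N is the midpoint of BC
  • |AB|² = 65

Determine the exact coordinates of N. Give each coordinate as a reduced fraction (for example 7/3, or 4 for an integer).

N = (7, 13/2)

1. N_x = 7  [2·N = B+C = (2, 8)+(12, 5)]
2. N_y = 13/2  [2·N = B+C = (2, 8)+(12, 5)]
   so N = (7, 13/2)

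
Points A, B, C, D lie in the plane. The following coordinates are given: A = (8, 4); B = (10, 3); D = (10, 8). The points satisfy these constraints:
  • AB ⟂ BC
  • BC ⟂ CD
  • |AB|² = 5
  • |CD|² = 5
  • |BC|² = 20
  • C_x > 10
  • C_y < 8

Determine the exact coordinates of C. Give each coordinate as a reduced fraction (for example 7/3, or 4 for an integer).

C = (12, 7)

1. C_x = 12  [[AB ⟂ BC ⇒ 2x-1y-17=0] ∩ [|C−(10, 8)|²=5]]
2. C_y = 7  [[AB ⟂ BC ⇒ 2x-1y-17=0] ∩ [|C−(10, 8)|²=5]]
   so C = (12, 7)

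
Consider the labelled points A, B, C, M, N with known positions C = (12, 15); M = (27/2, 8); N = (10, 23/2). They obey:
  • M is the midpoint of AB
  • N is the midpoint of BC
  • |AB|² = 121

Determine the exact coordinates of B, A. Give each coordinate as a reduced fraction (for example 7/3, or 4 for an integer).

B = (8, 8)
A = (19, 8)

1. B_x = 8  [B = 2·N−C = 2·(10, 23/2)−(12, 15)]
2. B_y = 8  [B = 2·N−C = 2·(10, 23/2)−(12, 15)]
   so B = (8, 8)
3. A_x = 19  [A = 2·M−B = 2·(27/2, 8)−(8, 8)]
4. A_y = 8  [A = 2·M−B = 2·(27/2, 8)−(8, 8)]
   so A = (19, 8)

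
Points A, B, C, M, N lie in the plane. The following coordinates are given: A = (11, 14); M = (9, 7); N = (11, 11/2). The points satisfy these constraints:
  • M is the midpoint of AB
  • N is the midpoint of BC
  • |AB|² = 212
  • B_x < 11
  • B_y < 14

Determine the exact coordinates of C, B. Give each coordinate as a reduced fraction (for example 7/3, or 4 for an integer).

1. B_x = 7  [B = 2·M−A = 2·(9, 7)−(11, 14)]
2. B_y = 0  [B = 2·M−A = 2·(9, 7)−(11, 14)]
   so B = (7, 0)
3. C_x = 15  [C = 2·N−B = 2·(11, 11/2)−(7, 0)]
4. C_y = 11  [C = 2·N−B = 2·(11, 11/2)−(7, 0)]
   so C = (15, 11)

C = (15, 11)
B = (7, 0)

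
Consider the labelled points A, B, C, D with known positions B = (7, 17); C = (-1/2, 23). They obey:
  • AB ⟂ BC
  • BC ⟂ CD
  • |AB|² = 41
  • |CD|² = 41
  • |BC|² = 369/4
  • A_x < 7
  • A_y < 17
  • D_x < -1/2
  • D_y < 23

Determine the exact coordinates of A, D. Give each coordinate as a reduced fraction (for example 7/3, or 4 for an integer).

1. A_x = 3  [[AB ⟂ BC ⇒ 15/2x-6y+99/2=0] ∩ [|A−(7, 17)|²=41]]
2. A_y = 12  [[AB ⟂ BC ⇒ 15/2x-6y+99/2=0] ∩ [|A−(7, 17)|²=41]]
   so A = (3, 12)
3. D_x = -9/2  [[BC ⟂ CD ⇒ -15/2x+6y-567/4=0] ∩ [|D−(-1/2, 23)|²=41]]
4. D_y = 18  [[BC ⟂ CD ⇒ -15/2x+6y-567/4=0] ∩ [|D−(-1/2, 23)|²=41]]
   so D = (-9/2, 18)

A = (3, 12)
D = (-9/2, 18)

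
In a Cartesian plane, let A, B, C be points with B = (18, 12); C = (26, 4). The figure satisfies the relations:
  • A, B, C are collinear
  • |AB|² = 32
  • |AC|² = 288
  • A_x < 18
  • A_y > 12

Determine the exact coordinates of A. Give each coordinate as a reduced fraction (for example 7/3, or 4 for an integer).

A = (14, 16)

1. A_x = 14  [[A, B, C are collinear ⇒ 8x+8y-240=0] ∩ [|A−(18, 12)|²=32]]
2. A_y = 16  [[A, B, C are collinear ⇒ 8x+8y-240=0] ∩ [|A−(18, 12)|²=32]]
   so A = (14, 16)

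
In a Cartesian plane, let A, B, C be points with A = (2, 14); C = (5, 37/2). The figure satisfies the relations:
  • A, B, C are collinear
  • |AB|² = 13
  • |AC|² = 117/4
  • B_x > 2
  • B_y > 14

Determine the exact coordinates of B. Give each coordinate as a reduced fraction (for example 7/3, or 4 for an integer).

B = (4, 17)

1. B_x = 4  [[A, B, C are collinear ⇒ 9/2x-3y+33=0] ∩ [|B−(2, 14)|²=13]]
2. B_y = 17  [[A, B, C are collinear ⇒ 9/2x-3y+33=0] ∩ [|B−(2, 14)|²=13]]
   so B = (4, 17)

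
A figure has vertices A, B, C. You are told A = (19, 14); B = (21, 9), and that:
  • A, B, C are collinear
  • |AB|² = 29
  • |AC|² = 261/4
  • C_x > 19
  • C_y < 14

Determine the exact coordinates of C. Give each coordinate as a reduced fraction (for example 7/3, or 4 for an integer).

1. C_x = 22  [[A, B, C are collinear ⇒ 5x+2y-123=0] ∩ [|C−(19, 14)|²=261/4]]
2. C_y = 13/2  [[A, B, C are collinear ⇒ 5x+2y-123=0] ∩ [|C−(19, 14)|²=261/4]]
   so C = (22, 13/2)

C = (22, 13/2)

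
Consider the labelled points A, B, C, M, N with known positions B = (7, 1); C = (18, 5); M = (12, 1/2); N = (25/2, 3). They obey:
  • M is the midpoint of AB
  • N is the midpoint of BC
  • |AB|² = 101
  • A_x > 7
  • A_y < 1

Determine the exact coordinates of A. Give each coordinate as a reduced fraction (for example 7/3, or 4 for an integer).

1. A_x = 17  [A = 2·M−B = 2·(12, 1/2)−(7, 1)]
2. A_y = 0  [A = 2·M−B = 2·(12, 1/2)−(7, 1)]
   so A = (17, 0)

A = (17, 0)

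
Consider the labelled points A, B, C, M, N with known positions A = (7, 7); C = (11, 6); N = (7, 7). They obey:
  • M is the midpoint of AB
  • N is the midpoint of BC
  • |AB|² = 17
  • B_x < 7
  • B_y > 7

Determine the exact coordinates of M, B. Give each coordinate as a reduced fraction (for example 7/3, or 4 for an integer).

M = (5, 15/2)
B = (3, 8)

1. B_x = 3  [B = 2·N−C = 2·(7, 7)−(11, 6)]
2. B_y = 8  [B = 2·N−C = 2·(7, 7)−(11, 6)]
   so B = (3, 8)
3. M_x = 5  [2·M = A+B = (7, 7)+(3, 8)]
4. M_y = 15/2  [2·M = A+B = (7, 7)+(3, 8)]
   so M = (5, 15/2)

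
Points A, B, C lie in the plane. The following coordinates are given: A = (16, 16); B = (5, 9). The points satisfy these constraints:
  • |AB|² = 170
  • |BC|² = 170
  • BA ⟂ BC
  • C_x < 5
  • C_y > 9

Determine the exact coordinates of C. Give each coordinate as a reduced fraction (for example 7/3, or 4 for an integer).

1. C_x = -2  [[BA ⟂ BC ⇒ 11x+7y-118=0] ∩ [|C−(5, 9)|²=170]]
2. C_y = 20  [[BA ⟂ BC ⇒ 11x+7y-118=0] ∩ [|C−(5, 9)|²=170]]
   so C = (-2, 20)

C = (-2, 20)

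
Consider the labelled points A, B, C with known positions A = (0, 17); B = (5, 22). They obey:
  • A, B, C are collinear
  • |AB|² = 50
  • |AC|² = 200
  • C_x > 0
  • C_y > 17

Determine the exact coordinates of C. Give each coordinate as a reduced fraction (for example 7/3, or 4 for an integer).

C = (10, 27)

1. C_x = 10  [[A, B, C are collinear ⇒ -5x+5y-85=0] ∩ [|C−(0, 17)|²=200]]
2. C_y = 27  [[A, B, C are collinear ⇒ -5x+5y-85=0] ∩ [|C−(0, 17)|²=200]]
   so C = (10, 27)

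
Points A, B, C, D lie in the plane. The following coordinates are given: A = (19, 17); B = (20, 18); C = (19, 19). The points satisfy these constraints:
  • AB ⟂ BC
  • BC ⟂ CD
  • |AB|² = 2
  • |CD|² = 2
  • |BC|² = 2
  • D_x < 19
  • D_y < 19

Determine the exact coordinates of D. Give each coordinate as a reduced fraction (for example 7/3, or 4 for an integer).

D = (18, 18)

1. D_x = 18  [[BC ⟂ CD ⇒ -1x+1y=0] ∩ [|D−(19, 19)|²=2]]
2. D_y = 18  [[BC ⟂ CD ⇒ -1x+1y=0] ∩ [|D−(19, 19)|²=2]]
   so D = (18, 18)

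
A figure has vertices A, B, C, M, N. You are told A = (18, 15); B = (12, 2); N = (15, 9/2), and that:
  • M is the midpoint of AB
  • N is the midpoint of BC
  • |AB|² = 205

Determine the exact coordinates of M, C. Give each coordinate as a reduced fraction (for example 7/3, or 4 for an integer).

M = (15, 17/2)
C = (18, 7)

1. M_x = 15  [2·M = A+B = (18, 15)+(12, 2)]
2. M_y = 17/2  [2·M = A+B = (18, 15)+(12, 2)]
   so M = (15, 17/2)
3. C_x = 18  [C = 2·N−B = 2·(15, 9/2)−(12, 2)]
4. C_y = 7  [C = 2·N−B = 2·(15, 9/2)−(12, 2)]
   so C = (18, 7)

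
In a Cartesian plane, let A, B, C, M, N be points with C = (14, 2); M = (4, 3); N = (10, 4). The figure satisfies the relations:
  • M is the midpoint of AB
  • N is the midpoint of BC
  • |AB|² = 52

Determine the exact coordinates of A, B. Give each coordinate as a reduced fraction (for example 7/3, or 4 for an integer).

A = (2, 0)
B = (6, 6)

1. B_x = 6  [B = 2·N−C = 2·(10, 4)−(14, 2)]
2. B_y = 6  [B = 2·N−C = 2·(10, 4)−(14, 2)]
   so B = (6, 6)
3. A_x = 2  [A = 2·M−B = 2·(4, 3)−(6, 6)]
4. A_y = 0  [A = 2·M−B = 2·(4, 3)−(6, 6)]
   so A = (2, 0)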